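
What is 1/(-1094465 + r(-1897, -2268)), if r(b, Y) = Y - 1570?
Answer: -1/1098303 ≈ -9.1050e-7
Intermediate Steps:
r(b, Y) = -1570 + Y
1/(-1094465 + r(-1897, -2268)) = 1/(-1094465 + (-1570 - 2268)) = 1/(-1094465 - 3838) = 1/(-1098303) = -1/1098303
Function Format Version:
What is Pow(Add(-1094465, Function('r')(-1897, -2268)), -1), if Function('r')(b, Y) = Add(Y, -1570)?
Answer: Rational(-1, 1098303) ≈ -9.1050e-7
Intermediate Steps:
Function('r')(b, Y) = Add(-1570, Y)
Pow(Add(-1094465, Function('r')(-1897, -2268)), -1) = Pow(Add(-1094465, Add(-1570, -2268)), -1) = Pow(Add(-1094465, -3838), -1) = Pow(-1098303, -1) = Rational(-1, 1098303)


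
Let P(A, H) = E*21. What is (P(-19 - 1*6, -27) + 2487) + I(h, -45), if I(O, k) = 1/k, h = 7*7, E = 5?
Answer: 116639/45 ≈ 2592.0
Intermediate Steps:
h = 49
P(A, H) = 105 (P(A, H) = 5*21 = 105)
(P(-19 - 1*6, -27) + 2487) + I(h, -45) = (105 + 2487) + 1/(-45) = 2592 - 1/45 = 116639/45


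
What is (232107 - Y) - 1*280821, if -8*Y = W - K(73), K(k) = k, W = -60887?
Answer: -56334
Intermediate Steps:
Y = 7620 (Y = -(-60887 - 1*73)/8 = -(-60887 - 73)/8 = -⅛*(-60960) = 7620)
(232107 - Y) - 1*280821 = (232107 - 1*7620) - 1*280821 = (232107 - 7620) - 280821 = 224487 - 280821 = -56334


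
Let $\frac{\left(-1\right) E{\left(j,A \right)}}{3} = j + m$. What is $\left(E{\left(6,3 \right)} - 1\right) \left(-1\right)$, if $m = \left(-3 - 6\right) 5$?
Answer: $-116$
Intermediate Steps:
$m = -45$ ($m = \left(-3 - 6\right) 5 = \left(-9\right) 5 = -45$)
$E{\left(j,A \right)} = 135 - 3 j$ ($E{\left(j,A \right)} = - 3 \left(j - 45\right) = - 3 \left(-45 + j\right) = 135 - 3 j$)
$\left(E{\left(6,3 \right)} - 1\right) \left(-1\right) = \left(\left(135 - 18\right) - 1\right) \left(-1\right) = \left(117 - 1\right) \left(-1\right) = 116 \left(-1\right) = -116$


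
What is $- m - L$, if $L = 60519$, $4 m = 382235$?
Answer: $- \frac{624311}{4} \approx -1.5608 \cdot 10^{5}$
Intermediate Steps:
$m = \frac{382235}{4}$ ($m = \frac{1}{4} \cdot 382235 = \frac{382235}{4} \approx 95559.0$)
$- m - L = \left(-1\right) \frac{382235}{4} - 60519 = - \frac{382235}{4} - 60519 = - \frac{624311}{4}$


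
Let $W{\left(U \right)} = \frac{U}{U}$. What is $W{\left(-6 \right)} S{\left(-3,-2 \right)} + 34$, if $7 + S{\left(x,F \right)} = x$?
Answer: $24$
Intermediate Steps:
$W{\left(U \right)} = 1$
$S{\left(x,F \right)} = -7 + x$
$W{\left(-6 \right)} S{\left(-3,-2 \right)} + 34 = 1 \left(-7 - 3\right) + 34 = 1 \left(-10\right) + 34 = -10 + 34 = 24$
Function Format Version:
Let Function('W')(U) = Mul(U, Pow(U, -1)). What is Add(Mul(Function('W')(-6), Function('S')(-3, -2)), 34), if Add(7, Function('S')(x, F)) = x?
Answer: 24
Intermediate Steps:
Function('W')(U) = 1
Function('S')(x, F) = Add(-7, x)
Add(Mul(Function('W')(-6), Function('S')(-3, -2)), 34) = Add(Mul(1, Add(-7, -3)), 34) = Add(Mul(1, -10), 34) = Add(-10, 34) = 24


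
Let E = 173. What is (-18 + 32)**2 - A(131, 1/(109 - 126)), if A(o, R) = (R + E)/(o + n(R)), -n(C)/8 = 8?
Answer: 220304/1139 ≈ 193.42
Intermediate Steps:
n(C) = -64 (n(C) = -8*8 = -64)
A(o, R) = (173 + R)/(-64 + o) (A(o, R) = (R + 173)/(o - 64) = (173 + R)/(-64 + o))
(-18 + 32)**2 - A(131, 1/(109 - 126)) = (-18 + 32)**2 - (173 + 1/(109 - 126))/(-64 + 131) = 14**2 - (173 + 1/(-17))/67 = 196 - (173 - 1/17)/67 = 196 - 2940/(67*17) = 196 - 1*2940/1139 = 196 - 2940/1139 = 220304/1139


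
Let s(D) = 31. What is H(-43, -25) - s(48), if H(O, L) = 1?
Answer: -30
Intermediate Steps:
H(-43, -25) - s(48) = 1 - 1*31 = 1 - 31 = -30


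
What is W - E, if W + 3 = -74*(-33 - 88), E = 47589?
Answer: -38638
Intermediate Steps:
W = 8951 (W = -3 - 74*(-33 - 88) = -3 - 74*(-121) = -3 + 8954 = 8951)
W - E = 8951 - 1*47589 = 8951 - 47589 = -38638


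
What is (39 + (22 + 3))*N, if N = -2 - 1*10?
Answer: -768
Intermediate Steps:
N = -12 (N = -2 - 10 = -12)
(39 + (22 + 3))*N = (39 + (22 + 3))*(-12) = (39 + 25)*(-12) = 64*(-12) = -768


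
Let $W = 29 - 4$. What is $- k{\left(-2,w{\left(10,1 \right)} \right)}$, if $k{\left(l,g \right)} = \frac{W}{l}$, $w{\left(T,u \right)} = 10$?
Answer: $\frac{25}{2} \approx 12.5$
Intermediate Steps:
$W = 25$ ($W = 29 - 4 = 25$)
$k{\left(l,g \right)} = \frac{25}{l}$
$- k{\left(-2,w{\left(10,1 \right)} \right)} = - \frac{25}{-2} = - \frac{25 \left(-1\right)}{2} = \left(-1\right) \left(- \frac{25}{2}\right) = \frac{25}{2}$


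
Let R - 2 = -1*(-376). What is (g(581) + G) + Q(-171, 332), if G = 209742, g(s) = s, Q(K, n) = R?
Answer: 210701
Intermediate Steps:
R = 378 (R = 2 - 1*(-376) = 2 + 376 = 378)
Q(K, n) = 378
(g(581) + G) + Q(-171, 332) = (581 + 209742) + 378 = 210323 + 378 = 210701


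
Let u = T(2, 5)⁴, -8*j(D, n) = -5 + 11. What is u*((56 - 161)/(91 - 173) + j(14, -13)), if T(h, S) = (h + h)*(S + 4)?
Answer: 36531648/41 ≈ 8.9102e+5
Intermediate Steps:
j(D, n) = -¾ (j(D, n) = -(-5 + 11)/8 = -⅛*6 = -¾)
T(h, S) = 2*h*(4 + S) (T(h, S) = (2*h)*(4 + S) = 2*h*(4 + S))
u = 1679616 (u = (2*2*(4 + 5))⁴ = (2*2*9)⁴ = 36⁴ = 1679616)
u*((56 - 161)/(91 - 173) + j(14, -13)) = 1679616*((56 - 161)/(91 - 173) - ¾) = 1679616*(-105/(-82) - ¾) = 1679616*(-105*(-1/82) - ¾) = 1679616*(105/82 - ¾) = 1679616*(87/164) = 36531648/41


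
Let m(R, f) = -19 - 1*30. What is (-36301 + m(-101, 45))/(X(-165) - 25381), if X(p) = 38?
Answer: 36350/25343 ≈ 1.4343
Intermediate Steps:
m(R, f) = -49 (m(R, f) = -19 - 30 = -49)
(-36301 + m(-101, 45))/(X(-165) - 25381) = (-36301 - 49)/(38 - 25381) = -36350/(-25343) = -36350*(-1/25343) = 36350/25343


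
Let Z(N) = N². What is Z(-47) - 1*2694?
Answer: -485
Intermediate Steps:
Z(-47) - 1*2694 = (-47)² - 1*2694 = 2209 - 2694 = -485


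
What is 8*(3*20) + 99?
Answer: 579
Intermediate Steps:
8*(3*20) + 99 = 8*60 + 99 = 480 + 99 = 579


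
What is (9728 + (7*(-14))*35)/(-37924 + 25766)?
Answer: -3149/6079 ≈ -0.51801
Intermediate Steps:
(9728 + (7*(-14))*35)/(-37924 + 25766) = (9728 - 98*35)/(-12158) = (9728 - 3430)*(-1/12158) = 6298*(-1/12158) = -3149/6079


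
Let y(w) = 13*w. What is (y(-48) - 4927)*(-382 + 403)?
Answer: -116571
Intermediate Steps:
(y(-48) - 4927)*(-382 + 403) = (13*(-48) - 4927)*(-382 + 403) = (-624 - 4927)*21 = -5551*21 = -116571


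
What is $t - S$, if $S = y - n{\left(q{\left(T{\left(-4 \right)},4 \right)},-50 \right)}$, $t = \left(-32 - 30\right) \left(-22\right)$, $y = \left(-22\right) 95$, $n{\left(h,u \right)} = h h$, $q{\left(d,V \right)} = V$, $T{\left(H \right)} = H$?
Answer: $3470$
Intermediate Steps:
$n{\left(h,u \right)} = h^{2}$
$y = -2090$
$t = 1364$ ($t = \left(-62\right) \left(-22\right) = 1364$)
$S = -2106$ ($S = -2090 - 4^{2} = -2090 - 16 = -2106$)
$t - S = 1364 - -2106 = 1364 + 2106 = 3470$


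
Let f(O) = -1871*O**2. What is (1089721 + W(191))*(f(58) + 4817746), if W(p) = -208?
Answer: -1608445862874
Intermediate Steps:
(1089721 + W(191))*(f(58) + 4817746) = (1089721 - 208)*(-1871*58**2 + 4817746) = 1089513*(-1871*3364 + 4817746) = 1089513*(-6294044 + 4817746) = 1089513*(-1476298) = -1608445862874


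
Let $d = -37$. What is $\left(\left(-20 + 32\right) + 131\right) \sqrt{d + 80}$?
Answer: $143 \sqrt{43} \approx 937.71$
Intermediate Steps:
$\left(\left(-20 + 32\right) + 131\right) \sqrt{d + 80} = \left(\left(-20 + 32\right) + 131\right) \sqrt{-37 + 80} = \left(12 + 131\right) \sqrt{43} = 143 \sqrt{43}$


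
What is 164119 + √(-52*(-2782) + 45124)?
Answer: 164119 + 2*√47447 ≈ 1.6455e+5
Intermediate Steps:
164119 + √(-52*(-2782) + 45124) = 164119 + √(144664 + 45124) = 164119 + √189788 = 164119 + 2*√47447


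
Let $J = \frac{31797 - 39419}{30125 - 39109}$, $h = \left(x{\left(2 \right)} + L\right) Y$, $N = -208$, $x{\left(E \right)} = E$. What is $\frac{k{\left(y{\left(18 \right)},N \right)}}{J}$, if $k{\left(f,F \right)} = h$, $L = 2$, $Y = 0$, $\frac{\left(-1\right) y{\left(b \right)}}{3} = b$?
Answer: $0$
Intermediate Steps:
$y{\left(b \right)} = - 3 b$
$h = 0$ ($h = \left(2 + 2\right) 0 = 4 \cdot 0 = 0$)
$J = \frac{3811}{4492}$ ($J = - \frac{7622}{-8984} = \left(-7622\right) \left(- \frac{1}{8984}\right) = \frac{3811}{4492} \approx 0.8484$)
$k{\left(f,F \right)} = 0$
$\frac{k{\left(y{\left(18 \right)},N \right)}}{J} = \frac{0}{\frac{3811}{4492}} = 0 \cdot \frac{4492}{3811} = 0$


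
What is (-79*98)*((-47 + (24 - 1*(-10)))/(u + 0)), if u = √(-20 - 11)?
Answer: -100646*I*√31/31 ≈ -18077.0*I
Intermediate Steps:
u = I*√31 (u = √(-31) = I*√31 ≈ 5.5678*I)
(-79*98)*((-47 + (24 - 1*(-10)))/(u + 0)) = (-79*98)*((-47 + (24 - 1*(-10)))/(I*√31 + 0)) = -7742*(-47 + (24 + 10))/(I*√31) = -7742*(-47 + 34)*(-I*√31/31) = -(-100646)*(-I*√31/31) = -100646*I*√31/31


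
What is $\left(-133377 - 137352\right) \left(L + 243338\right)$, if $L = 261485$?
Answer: $-136670225967$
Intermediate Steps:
$\left(-133377 - 137352\right) \left(L + 243338\right) = \left(-133377 - 137352\right) \left(261485 + 243338\right) = \left(-270729\right) 504823 = -136670225967$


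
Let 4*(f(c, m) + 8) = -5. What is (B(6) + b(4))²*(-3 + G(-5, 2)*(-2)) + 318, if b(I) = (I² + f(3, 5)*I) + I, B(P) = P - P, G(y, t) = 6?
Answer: -4017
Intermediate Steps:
f(c, m) = -37/4 (f(c, m) = -8 + (¼)*(-5) = -8 - 5/4 = -37/4)
B(P) = 0
b(I) = I² - 33*I/4 (b(I) = (I² - 37*I/4) + I = I² - 33*I/4)
(B(6) + b(4))²*(-3 + G(-5, 2)*(-2)) + 318 = (0 + (¼)*4*(-33 + 4*4))²*(-3 + 6*(-2)) + 318 = (0 + (¼)*4*(-33 + 16))²*(-3 - 12) + 318 = (0 + (¼)*4*(-17))²*(-15) + 318 = (0 - 17)²*(-15) + 318 = (-17)²*(-15) + 318 = 289*(-15) + 318 = -4335 + 318 = -4017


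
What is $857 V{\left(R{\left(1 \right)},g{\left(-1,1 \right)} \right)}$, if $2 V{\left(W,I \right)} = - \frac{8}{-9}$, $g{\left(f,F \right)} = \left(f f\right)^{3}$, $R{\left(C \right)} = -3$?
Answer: $\frac{3428}{9} \approx 380.89$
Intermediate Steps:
$g{\left(f,F \right)} = f^{6}$ ($g{\left(f,F \right)} = \left(f^{2}\right)^{3} = f^{6}$)
$V{\left(W,I \right)} = \frac{4}{9}$ ($V{\left(W,I \right)} = \frac{\left(-8\right) \frac{1}{-9}}{2} = \frac{\left(-8\right) \left(- \frac{1}{9}\right)}{2} = \frac{1}{2} \cdot \frac{8}{9} = \frac{4}{9}$)
$857 V{\left(R{\left(1 \right)},g{\left(-1,1 \right)} \right)} = 857 \cdot \frac{4}{9} = \frac{3428}{9}$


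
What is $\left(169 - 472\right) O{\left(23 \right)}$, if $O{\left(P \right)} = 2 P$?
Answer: $-13938$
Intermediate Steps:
$\left(169 - 472\right) O{\left(23 \right)} = \left(169 - 472\right) 2 \cdot 23 = \left(-303\right) 46 = -13938$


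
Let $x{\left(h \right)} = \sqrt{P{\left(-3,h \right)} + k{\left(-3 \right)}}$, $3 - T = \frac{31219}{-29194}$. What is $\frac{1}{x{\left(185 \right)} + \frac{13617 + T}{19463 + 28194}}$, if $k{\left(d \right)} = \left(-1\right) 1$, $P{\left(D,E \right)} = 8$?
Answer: $- \frac{553254699977004542}{13391851489365301347} + \frac{1935711399233177764 \sqrt{7}}{13391851489365301347} \approx 0.34111$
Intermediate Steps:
$T = \frac{118801}{29194}$ ($T = 3 - \frac{31219}{-29194} = 3 - 31219 \left(- \frac{1}{29194}\right) = 3 - - \frac{31219}{29194} = 3 + \frac{31219}{29194} = \frac{118801}{29194} \approx 4.0694$)
$k{\left(d \right)} = -1$
$x{\left(h \right)} = \sqrt{7}$ ($x{\left(h \right)} = \sqrt{8 - 1} = \sqrt{7}$)
$\frac{1}{x{\left(185 \right)} + \frac{13617 + T}{19463 + 28194}} = \frac{1}{\sqrt{7} + \frac{13617 + \frac{118801}{29194}}{19463 + 28194}} = \frac{1}{\sqrt{7} + \frac{397653499}{29194 \cdot 47657}} = \frac{1}{\sqrt{7} + \frac{397653499}{29194} \cdot \frac{1}{47657}} = \frac{1}{\sqrt{7} + \frac{397653499}{1391298458}} = \frac{1}{\frac{397653499}{1391298458} + \sqrt{7}}$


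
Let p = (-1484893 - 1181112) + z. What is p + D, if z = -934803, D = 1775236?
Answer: -1825572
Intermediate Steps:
p = -3600808 (p = (-1484893 - 1181112) - 934803 = -2666005 - 934803 = -3600808)
p + D = -3600808 + 1775236 = -1825572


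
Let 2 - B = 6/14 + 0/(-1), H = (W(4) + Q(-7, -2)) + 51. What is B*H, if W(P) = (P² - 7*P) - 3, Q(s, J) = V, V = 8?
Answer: 484/7 ≈ 69.143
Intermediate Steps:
Q(s, J) = 8
W(P) = -3 + P² - 7*P
H = 44 (H = ((-3 + 4² - 7*4) + 8) + 51 = ((-3 + 16 - 28) + 8) + 51 = (-15 + 8) + 51 = -7 + 51 = 44)
B = 11/7 (B = 2 - (6/14 + 0/(-1)) = 2 - (6*(1/14) + 0*(-1)) = 2 - (3/7 + 0) = 2 - 1*3/7 = 2 - 3/7 = 11/7 ≈ 1.5714)
B*H = (11/7)*44 = 484/7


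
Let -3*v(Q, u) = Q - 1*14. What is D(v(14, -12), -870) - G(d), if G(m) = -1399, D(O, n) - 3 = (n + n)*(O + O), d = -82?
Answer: 1402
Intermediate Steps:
v(Q, u) = 14/3 - Q/3 (v(Q, u) = -(Q - 1*14)/3 = -(Q - 14)/3 = -(-14 + Q)/3 = 14/3 - Q/3)
D(O, n) = 3 + 4*O*n (D(O, n) = 3 + (n + n)*(O + O) = 3 + (2*n)*(2*O) = 3 + 4*O*n)
D(v(14, -12), -870) - G(d) = (3 + 4*(14/3 - ⅓*14)*(-870)) - 1*(-1399) = (3 + 4*(14/3 - 14/3)*(-870)) + 1399 = (3 + 4*0*(-870)) + 1399 = (3 + 0) + 1399 = 3 + 1399 = 1402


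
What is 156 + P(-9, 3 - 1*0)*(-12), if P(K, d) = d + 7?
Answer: 36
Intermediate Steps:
P(K, d) = 7 + d
156 + P(-9, 3 - 1*0)*(-12) = 156 + (7 + (3 - 1*0))*(-12) = 156 + (7 + (3 + 0))*(-12) = 156 + (7 + 3)*(-12) = 156 + 10*(-12) = 156 - 120 = 36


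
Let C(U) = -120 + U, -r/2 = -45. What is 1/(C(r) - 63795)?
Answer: -1/63825 ≈ -1.5668e-5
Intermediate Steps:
r = 90 (r = -2*(-45) = 90)
1/(C(r) - 63795) = 1/((-120 + 90) - 63795) = 1/(-30 - 63795) = 1/(-63825) = -1/63825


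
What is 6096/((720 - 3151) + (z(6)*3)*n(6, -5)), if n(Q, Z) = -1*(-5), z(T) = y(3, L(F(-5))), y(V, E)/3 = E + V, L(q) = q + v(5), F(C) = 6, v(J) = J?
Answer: -6096/1801 ≈ -3.3848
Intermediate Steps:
L(q) = 5 + q (L(q) = q + 5 = 5 + q)
y(V, E) = 3*E + 3*V (y(V, E) = 3*(E + V) = 3*E + 3*V)
z(T) = 42 (z(T) = 3*(5 + 6) + 3*3 = 3*11 + 9 = 33 + 9 = 42)
n(Q, Z) = 5
6096/((720 - 3151) + (z(6)*3)*n(6, -5)) = 6096/((720 - 3151) + (42*3)*5) = 6096/(-2431 + 126*5) = 6096/(-2431 + 630) = 6096/(-1801) = 6096*(-1/1801) = -6096/1801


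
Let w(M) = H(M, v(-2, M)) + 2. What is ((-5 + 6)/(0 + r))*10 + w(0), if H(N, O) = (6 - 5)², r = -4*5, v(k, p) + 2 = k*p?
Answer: 5/2 ≈ 2.5000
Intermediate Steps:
v(k, p) = -2 + k*p
r = -20
H(N, O) = 1 (H(N, O) = 1² = 1)
w(M) = 3 (w(M) = 1 + 2 = 3)
((-5 + 6)/(0 + r))*10 + w(0) = ((-5 + 6)/(0 - 20))*10 + 3 = (1/(-20))*10 + 3 = (1*(-1/20))*10 + 3 = -1/20*10 + 3 = -½ + 3 = 5/2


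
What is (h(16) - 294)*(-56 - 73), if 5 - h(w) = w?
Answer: 39345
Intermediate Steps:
h(w) = 5 - w
(h(16) - 294)*(-56 - 73) = ((5 - 1*16) - 294)*(-56 - 73) = ((5 - 16) - 294)*(-129) = (-11 - 294)*(-129) = -305*(-129) = 39345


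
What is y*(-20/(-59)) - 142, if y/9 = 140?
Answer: 16822/59 ≈ 285.12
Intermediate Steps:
y = 1260 (y = 9*140 = 1260)
y*(-20/(-59)) - 142 = 1260*(-20/(-59)) - 142 = 1260*(-20*(-1/59)) - 142 = 1260*(20/59) - 142 = 25200/59 - 142 = 16822/59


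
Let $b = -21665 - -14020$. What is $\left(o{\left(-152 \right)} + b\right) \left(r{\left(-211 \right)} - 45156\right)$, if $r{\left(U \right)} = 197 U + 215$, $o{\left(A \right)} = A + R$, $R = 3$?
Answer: $674243352$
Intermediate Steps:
$o{\left(A \right)} = 3 + A$ ($o{\left(A \right)} = A + 3 = 3 + A$)
$r{\left(U \right)} = 215 + 197 U$
$b = -7645$ ($b = -21665 + 14020 = -7645$)
$\left(o{\left(-152 \right)} + b\right) \left(r{\left(-211 \right)} - 45156\right) = \left(\left(3 - 152\right) - 7645\right) \left(\left(215 + 197 \left(-211\right)\right) - 45156\right) = \left(-149 - 7645\right) \left(\left(215 - 41567\right) - 45156\right) = - 7794 \left(-41352 - 45156\right) = \left(-7794\right) \left(-86508\right) = 674243352$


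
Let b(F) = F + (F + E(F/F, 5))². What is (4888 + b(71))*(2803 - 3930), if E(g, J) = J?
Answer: -12098345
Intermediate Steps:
b(F) = F + (5 + F)² (b(F) = F + (F + 5)² = F + (5 + F)²)
(4888 + b(71))*(2803 - 3930) = (4888 + (71 + (5 + 71)²))*(2803 - 3930) = (4888 + (71 + 76²))*(-1127) = (4888 + (71 + 5776))*(-1127) = (4888 + 5847)*(-1127) = 10735*(-1127) = -12098345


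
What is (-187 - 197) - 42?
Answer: -426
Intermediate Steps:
(-187 - 197) - 42 = -384 - 42 = -426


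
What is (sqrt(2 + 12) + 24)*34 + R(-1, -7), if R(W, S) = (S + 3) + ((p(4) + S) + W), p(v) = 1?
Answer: 805 + 34*sqrt(14) ≈ 932.22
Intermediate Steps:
R(W, S) = 4 + W + 2*S (R(W, S) = (S + 3) + ((1 + S) + W) = (3 + S) + (1 + S + W) = 4 + W + 2*S)
(sqrt(2 + 12) + 24)*34 + R(-1, -7) = (sqrt(2 + 12) + 24)*34 + (4 - 1 + 2*(-7)) = (sqrt(14) + 24)*34 + (4 - 1 - 14) = (24 + sqrt(14))*34 - 11 = (816 + 34*sqrt(14)) - 11 = 805 + 34*sqrt(14)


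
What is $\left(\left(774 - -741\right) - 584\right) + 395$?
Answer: $1326$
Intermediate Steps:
$\left(\left(774 - -741\right) - 584\right) + 395 = \left(\left(774 + 741\right) - 584\right) + 395 = \left(1515 - 584\right) + 395 = 931 + 395 = 1326$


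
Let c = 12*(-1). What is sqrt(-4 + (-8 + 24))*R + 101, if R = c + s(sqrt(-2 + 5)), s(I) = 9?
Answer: 101 - 6*sqrt(3) ≈ 90.608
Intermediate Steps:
c = -12
R = -3 (R = -12 + 9 = -3)
sqrt(-4 + (-8 + 24))*R + 101 = sqrt(-4 + (-8 + 24))*(-3) + 101 = sqrt(-4 + 16)*(-3) + 101 = sqrt(12)*(-3) + 101 = (2*sqrt(3))*(-3) + 101 = -6*sqrt(3) + 101 = 101 - 6*sqrt(3)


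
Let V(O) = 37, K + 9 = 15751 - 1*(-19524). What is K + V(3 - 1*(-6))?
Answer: 35303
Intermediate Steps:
K = 35266 (K = -9 + (15751 - 1*(-19524)) = -9 + (15751 + 19524) = -9 + 35275 = 35266)
K + V(3 - 1*(-6)) = 35266 + 37 = 35303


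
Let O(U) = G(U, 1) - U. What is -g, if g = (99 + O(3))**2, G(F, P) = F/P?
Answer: -9801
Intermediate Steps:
O(U) = 0 (O(U) = U/1 - U = U*1 - U = U - U = 0)
g = 9801 (g = (99 + 0)**2 = 99**2 = 9801)
-g = -1*9801 = -9801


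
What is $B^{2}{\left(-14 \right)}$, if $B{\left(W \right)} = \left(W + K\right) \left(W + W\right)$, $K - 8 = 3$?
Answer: $7056$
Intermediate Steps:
$K = 11$ ($K = 8 + 3 = 11$)
$B{\left(W \right)} = 2 W \left(11 + W\right)$ ($B{\left(W \right)} = \left(W + 11\right) \left(W + W\right) = \left(11 + W\right) 2 W = 2 W \left(11 + W\right)$)
$B^{2}{\left(-14 \right)} = \left(2 \left(-14\right) \left(11 - 14\right)\right)^{2} = \left(2 \left(-14\right) \left(-3\right)\right)^{2} = 84^{2} = 7056$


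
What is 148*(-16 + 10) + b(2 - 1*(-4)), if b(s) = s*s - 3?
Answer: -855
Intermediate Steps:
b(s) = -3 + s² (b(s) = s² - 3 = -3 + s²)
148*(-16 + 10) + b(2 - 1*(-4)) = 148*(-16 + 10) + (-3 + (2 - 1*(-4))²) = 148*(-6) + (-3 + (2 + 4)²) = -888 + (-3 + 6²) = -888 + (-3 + 36) = -888 + 33 = -855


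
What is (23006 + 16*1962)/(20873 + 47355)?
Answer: 59/74 ≈ 0.79730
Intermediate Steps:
(23006 + 16*1962)/(20873 + 47355) = (23006 + 31392)/68228 = 54398*(1/68228) = 59/74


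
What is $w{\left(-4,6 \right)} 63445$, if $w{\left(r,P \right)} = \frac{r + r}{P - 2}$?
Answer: $-126890$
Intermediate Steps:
$w{\left(r,P \right)} = \frac{2 r}{-2 + P}$
$w{\left(-4,6 \right)} 63445 = 2 \left(-4\right) \frac{1}{-2 + 6} \cdot 63445 = 2 \left(-4\right) \frac{1}{4} \cdot 63445 = \left(-2\right) 63445 = -126890$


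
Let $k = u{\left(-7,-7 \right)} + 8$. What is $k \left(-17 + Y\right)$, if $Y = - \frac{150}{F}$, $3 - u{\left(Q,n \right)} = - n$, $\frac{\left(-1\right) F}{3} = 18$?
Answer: $- \frac{512}{9} \approx -56.889$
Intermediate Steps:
$F = -54$ ($F = \left(-3\right) 18 = -54$)
$u{\left(Q,n \right)} = 3 + n$ ($u{\left(Q,n \right)} = 3 - - n = 3 + n$)
$k = 4$ ($k = \left(3 - 7\right) + 8 = -4 + 8 = 4$)
$Y = \frac{25}{9}$ ($Y = - \frac{150}{-54} = \left(-150\right) \left(- \frac{1}{54}\right) = \frac{25}{9} \approx 2.7778$)
$k \left(-17 + Y\right) = 4 \left(-17 + \frac{25}{9}\right) = 4 \left(- \frac{128}{9}\right) = - \frac{512}{9}$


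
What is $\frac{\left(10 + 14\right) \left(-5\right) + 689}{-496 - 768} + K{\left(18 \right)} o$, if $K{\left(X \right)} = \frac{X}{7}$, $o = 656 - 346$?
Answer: $\frac{7049137}{8848} \approx 796.69$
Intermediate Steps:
$o = 310$
$K{\left(X \right)} = \frac{X}{7}$ ($K{\left(X \right)} = X \frac{1}{7} = \frac{X}{7}$)
$\frac{\left(10 + 14\right) \left(-5\right) + 689}{-496 - 768} + K{\left(18 \right)} o = \frac{\left(10 + 14\right) \left(-5\right) + 689}{-496 - 768} + \frac{1}{7} \cdot 18 \cdot 310 = \frac{24 \left(-5\right) + 689}{-1264} + \frac{18}{7} \cdot 310 = \left(-120 + 689\right) \left(- \frac{1}{1264}\right) + \frac{5580}{7} = 569 \left(- \frac{1}{1264}\right) + \frac{5580}{7} = - \frac{569}{1264} + \frac{5580}{7} = \frac{7049137}{8848}$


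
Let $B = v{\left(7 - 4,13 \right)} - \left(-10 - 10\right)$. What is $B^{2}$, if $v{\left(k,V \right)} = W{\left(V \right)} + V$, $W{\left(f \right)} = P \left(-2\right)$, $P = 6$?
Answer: $441$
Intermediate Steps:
$W{\left(f \right)} = -12$ ($W{\left(f \right)} = 6 \left(-2\right) = -12$)
$v{\left(k,V \right)} = -12 + V$
$B = 21$ ($B = \left(-12 + 13\right) - \left(-10 - 10\right) = 1 - -20 = 1 + 20 = 21$)
$B^{2} = 21^{2} = 441$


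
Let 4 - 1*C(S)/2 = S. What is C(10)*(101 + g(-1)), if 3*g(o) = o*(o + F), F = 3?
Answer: -1204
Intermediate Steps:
C(S) = 8 - 2*S
g(o) = o*(3 + o)/3 (g(o) = (o*(o + 3))/3 = (o*(3 + o))/3 = o*(3 + o)/3)
C(10)*(101 + g(-1)) = (8 - 2*10)*(101 + (1/3)*(-1)*(3 - 1)) = (8 - 20)*(101 + (1/3)*(-1)*2) = -12*(101 - 2/3) = -12*301/3 = -1204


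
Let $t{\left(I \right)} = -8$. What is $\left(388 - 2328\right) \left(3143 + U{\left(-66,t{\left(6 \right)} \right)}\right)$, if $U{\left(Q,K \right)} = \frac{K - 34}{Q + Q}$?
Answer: $- \frac{67078410}{11} \approx -6.098 \cdot 10^{6}$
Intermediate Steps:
$U{\left(Q,K \right)} = \frac{-34 + K}{2 Q}$
$\left(388 - 2328\right) \left(3143 + U{\left(-66,t{\left(6 \right)} \right)}\right) = \left(388 - 2328\right) \left(3143 + \frac{-34 - 8}{2 \left(-66\right)}\right) = \left(388 - 2328\right) \left(3143 + \frac{1}{2} \left(- \frac{1}{66}\right) \left(-42\right)\right) = - 1940 \left(3143 + \frac{7}{22}\right) = \left(-1940\right) \frac{69153}{22} = - \frac{67078410}{11}$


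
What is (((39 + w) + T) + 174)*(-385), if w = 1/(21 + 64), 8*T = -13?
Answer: -11068211/136 ≈ -81384.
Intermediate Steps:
T = -13/8 (T = (1/8)*(-13) = -13/8 ≈ -1.6250)
w = 1/85 ≈ 0.011765
(((39 + w) + T) + 174)*(-385) = (((39 + 1/85) - 13/8) + 174)*(-385) = ((3316/85 - 13/8) + 174)*(-385) = (25423/680 + 174)*(-385) = (143743/680)*(-385) = -11068211/136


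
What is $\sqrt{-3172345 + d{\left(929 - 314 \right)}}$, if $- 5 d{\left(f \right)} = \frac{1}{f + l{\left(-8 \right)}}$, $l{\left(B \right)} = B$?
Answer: $\frac{2 i \sqrt{7305295893915}}{3035} \approx 1781.1 i$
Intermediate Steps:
$d{\left(f \right)} = - \frac{1}{5 \left(-8 + f\right)}$ ($d{\left(f \right)} = - \frac{1}{5 \left(f - 8\right)} = - \frac{1}{5 \left(-8 + f\right)}$)
$\sqrt{-3172345 + d{\left(929 - 314 \right)}} = \sqrt{-3172345 - \frac{1}{-40 + 5 \left(929 - 314\right)}} = \sqrt{-3172345 - \frac{1}{-40 + 5 \cdot 615}} = \sqrt{-3172345 - \frac{1}{-40 + 3075}} = \sqrt{-3172345 - \frac{1}{3035}} = \sqrt{- \frac{9628067076}{3035}} = \frac{2 i \sqrt{7305295893915}}{3035}$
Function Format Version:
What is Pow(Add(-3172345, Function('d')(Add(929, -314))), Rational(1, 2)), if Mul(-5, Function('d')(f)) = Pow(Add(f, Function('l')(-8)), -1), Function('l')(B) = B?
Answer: Mul(Rational(2, 3035), I, Pow(7305295893915, Rational(1, 2))) ≈ Mul(1781.1, I)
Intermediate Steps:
Function('d')(f) = Mul(Rational(-1, 5), Pow(Add(-8, f), -1)) (Function('d')(f) = Mul(Rational(-1, 5), Pow(Add(f, -8), -1)) = Mul(Rational(-1, 5), Pow(Add(-8, f), -1)))
Pow(Add(-3172345, Function('d')(Add(929, -314))), Rational(1, 2)) = Pow(Add(-3172345, Mul(-1, Pow(Add(-40, Mul(5, Add(929, -314))), -1))), Rational(1, 2)) = Pow(Add(-3172345, Mul(-1, Pow(Add(-40, Mul(5, 615)), -1))), Rational(1, 2)) = Pow(Add(-3172345, Mul(-1, Pow(Add(-40, 3075), -1))), Rational(1, 2)) = Pow(Add(-3172345, Mul(-1, Pow(3035, -1))), Rational(1, 2)) = Pow(Add(-3172345, Mul(-1, Rational(1, 3035))), Rational(1, 2)) = Pow(Add(-3172345, Rational(-1, 3035)), Rational(1, 2)) = Pow(Rational(-9628067076, 3035), Rational(1, 2)) = Mul(Rational(2, 3035), I, Pow(7305295893915, Rational(1, 2)))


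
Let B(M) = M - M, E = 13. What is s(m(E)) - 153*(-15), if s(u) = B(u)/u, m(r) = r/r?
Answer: 2295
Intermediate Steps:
m(r) = 1
B(M) = 0
s(u) = 0 (s(u) = 0/u = 0)
s(m(E)) - 153*(-15) = 0 - 153*(-15) = 0 - 1*(-2295) = 0 + 2295 = 2295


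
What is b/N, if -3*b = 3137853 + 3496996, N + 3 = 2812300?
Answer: -6634849/8436891 ≈ -0.78641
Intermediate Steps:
N = 2812297 (N = -3 + 2812300 = 2812297)
b = -6634849/3 (b = -(3137853 + 3496996)/3 = -⅓*6634849 = -6634849/3 ≈ -2.2116e+6)
b/N = -6634849/3/2812297 = -6634849/3*1/2812297 = -6634849/8436891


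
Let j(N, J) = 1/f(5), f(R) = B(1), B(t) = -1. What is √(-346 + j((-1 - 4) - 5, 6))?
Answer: I*√347 ≈ 18.628*I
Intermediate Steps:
f(R) = -1
j(N, J) = -1 (j(N, J) = 1/(-1) = -1)
√(-346 + j((-1 - 4) - 5, 6)) = √(-346 - 1) = √(-347) = I*√347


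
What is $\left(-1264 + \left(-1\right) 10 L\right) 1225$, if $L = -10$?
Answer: $-1425900$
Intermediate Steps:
$\left(-1264 + \left(-1\right) 10 L\right) 1225 = \left(-1264 + \left(-1\right) 10 \left(-10\right)\right) 1225 = \left(-1264 - -100\right) 1225 = \left(-1264 + 100\right) 1225 = \left(-1164\right) 1225 = -1425900$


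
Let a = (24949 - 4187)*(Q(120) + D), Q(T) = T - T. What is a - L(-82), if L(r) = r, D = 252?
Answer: 5232106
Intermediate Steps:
Q(T) = 0
a = 5232024 (a = (24949 - 4187)*(0 + 252) = 20762*252 = 5232024)
a - L(-82) = 5232024 - 1*(-82) = 5232024 + 82 = 5232106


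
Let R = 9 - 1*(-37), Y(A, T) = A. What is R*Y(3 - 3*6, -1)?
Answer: -690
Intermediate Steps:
R = 46 (R = 9 + 37 = 46)
R*Y(3 - 3*6, -1) = 46*(3 - 3*6) = 46*(3 - 1*18) = 46*(3 - 18) = 46*(-15) = -690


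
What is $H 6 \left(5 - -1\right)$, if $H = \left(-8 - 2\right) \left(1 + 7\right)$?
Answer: $-2880$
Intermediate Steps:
$H = -80$ ($H = \left(-10\right) 8 = -80$)
$H 6 \left(5 - -1\right) = - 80 \cdot 6 \left(5 - -1\right) = - 80 \cdot 6 \left(5 + 1\right) = - 80 \cdot 6 \cdot 6 = \left(-80\right) 36 = -2880$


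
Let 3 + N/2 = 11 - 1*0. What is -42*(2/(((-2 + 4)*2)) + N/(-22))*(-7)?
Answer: -735/11 ≈ -66.818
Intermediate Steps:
N = 16 (N = -6 + 2*(11 - 1*0) = -6 + 2*(11 + 0) = -6 + 2*11 = -6 + 22 = 16)
-42*(2/(((-2 + 4)*2)) + N/(-22))*(-7) = -42*(2/(((-2 + 4)*2)) + 16/(-22))*(-7) = -42*(2/((2*2)) + 16*(-1/22))*(-7) = -42*(2/4 - 8/11)*(-7) = -42*(2*(¼) - 8/11)*(-7) = -42*(½ - 8/11)*(-7) = -42*(-5/22)*(-7) = (105/11)*(-7) = -735/11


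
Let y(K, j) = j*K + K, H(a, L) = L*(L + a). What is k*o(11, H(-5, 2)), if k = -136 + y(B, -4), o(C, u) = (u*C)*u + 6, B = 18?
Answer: -76380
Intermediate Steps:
y(K, j) = K + K*j (y(K, j) = K*j + K = K + K*j)
o(C, u) = 6 + C*u**2 (o(C, u) = (C*u)*u + 6 = C*u**2 + 6 = 6 + C*u**2)
k = -190 (k = -136 + 18*(1 - 4) = -136 + 18*(-3) = -136 - 54 = -190)
k*o(11, H(-5, 2)) = -190*(6 + 11*(2*(2 - 5))**2) = -190*(6 + 11*(2*(-3))**2) = -190*(6 + 11*(-6)**2) = -190*(6 + 11*36) = -190*(6 + 396) = -190*402 = -76380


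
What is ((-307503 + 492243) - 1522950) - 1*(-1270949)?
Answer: -67261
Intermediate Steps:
((-307503 + 492243) - 1522950) - 1*(-1270949) = (184740 - 1522950) + 1270949 = -1338210 + 1270949 = -67261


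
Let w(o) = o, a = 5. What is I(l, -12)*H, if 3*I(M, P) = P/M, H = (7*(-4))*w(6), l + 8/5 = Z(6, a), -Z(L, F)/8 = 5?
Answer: -210/13 ≈ -16.154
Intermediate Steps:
Z(L, F) = -40 (Z(L, F) = -8*5 = -40)
l = -208/5 (l = -8/5 - 40 = -208/5 ≈ -41.600)
H = -168 (H = (7*(-4))*6 = -28*6 = -168)
I(M, P) = P/(3*M) (I(M, P) = (P/M)/3 = P/(3*M))
I(l, -12)*H = ((1/3)*(-12)/(-208/5))*(-168) = ((1/3)*(-12)*(-5/208))*(-168) = (5/52)*(-168) = -210/13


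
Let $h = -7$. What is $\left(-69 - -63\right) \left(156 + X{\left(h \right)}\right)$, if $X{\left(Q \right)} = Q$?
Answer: $-894$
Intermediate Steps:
$\left(-69 - -63\right) \left(156 + X{\left(h \right)}\right) = \left(-69 - -63\right) \left(156 - 7\right) = \left(-69 + 63\right) 149 = \left(-6\right) 149 = -894$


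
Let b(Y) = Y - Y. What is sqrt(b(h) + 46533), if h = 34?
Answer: sqrt(46533) ≈ 215.72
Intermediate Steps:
b(Y) = 0
sqrt(b(h) + 46533) = sqrt(0 + 46533) = sqrt(46533)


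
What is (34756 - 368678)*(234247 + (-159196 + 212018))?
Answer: -95858654618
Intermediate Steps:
(34756 - 368678)*(234247 + (-159196 + 212018)) = -333922*(234247 + 52822) = -333922*287069 = -95858654618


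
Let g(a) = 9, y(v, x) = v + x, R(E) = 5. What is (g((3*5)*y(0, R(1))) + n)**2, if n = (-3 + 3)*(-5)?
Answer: 81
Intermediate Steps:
n = 0 (n = 0*(-5) = 0)
(g((3*5)*y(0, R(1))) + n)**2 = (9 + 0)**2 = 9**2 = 81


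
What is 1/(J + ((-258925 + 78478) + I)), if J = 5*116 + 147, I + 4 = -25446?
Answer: -1/205170 ≈ -4.8740e-6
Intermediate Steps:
I = -25450 (I = -4 - 25446 = -25450)
J = 727 (J = 580 + 147 = 727)
1/(J + ((-258925 + 78478) + I)) = 1/(727 + ((-258925 + 78478) - 25450)) = 1/(727 + (-180447 - 25450)) = 1/(727 - 205897) = 1/(-205170) = -1/205170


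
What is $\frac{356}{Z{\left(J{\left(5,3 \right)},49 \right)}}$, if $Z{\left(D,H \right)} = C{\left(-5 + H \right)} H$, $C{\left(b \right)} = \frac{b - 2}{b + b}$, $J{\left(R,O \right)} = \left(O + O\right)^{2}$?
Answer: $\frac{15664}{1029} \approx 15.223$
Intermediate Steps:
$J{\left(R,O \right)} = 4 O^{2}$ ($J{\left(R,O \right)} = \left(2 O\right)^{2} = 4 O^{2}$)
$C{\left(b \right)} = \frac{-2 + b}{2 b}$
$Z{\left(D,H \right)} = \frac{H \left(-7 + H\right)}{2 \left(-5 + H\right)}$ ($Z{\left(D,H \right)} = \frac{-2 + \left(-5 + H\right)}{2 \left(-5 + H\right)} H = \frac{-7 + H}{2 \left(-5 + H\right)} H = \frac{H \left(-7 + H\right)}{2 \left(-5 + H\right)}$)
$\frac{356}{Z{\left(J{\left(5,3 \right)},49 \right)}} = \frac{356}{\frac{1}{2} \cdot 49 \frac{1}{-5 + 49} \left(-7 + 49\right)} = \frac{356}{\frac{1}{2} \cdot 49 \cdot \frac{1}{44} \cdot 42} = \frac{356}{\frac{1029}{44}} = 356 \cdot \frac{44}{1029} = \frac{15664}{1029}$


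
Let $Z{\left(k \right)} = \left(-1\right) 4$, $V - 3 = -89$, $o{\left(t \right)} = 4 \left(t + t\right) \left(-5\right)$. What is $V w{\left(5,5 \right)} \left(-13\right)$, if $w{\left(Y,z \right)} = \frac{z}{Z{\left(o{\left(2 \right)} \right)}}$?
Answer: $- \frac{2795}{2} \approx -1397.5$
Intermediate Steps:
$o{\left(t \right)} = - 40 t$ ($o{\left(t \right)} = 4 \cdot 2 t \left(-5\right) = 8 t \left(-5\right) = - 40 t$)
$V = -86$ ($V = 3 - 89 = -86$)
$Z{\left(k \right)} = -4$
$w{\left(Y,z \right)} = - \frac{z}{4}$ ($w{\left(Y,z \right)} = \frac{z}{-4} = z \left(- \frac{1}{4}\right) = - \frac{z}{4}$)
$V w{\left(5,5 \right)} \left(-13\right) = - 86 \left(\left(- \frac{1}{4}\right) 5\right) \left(-13\right) = \left(-86\right) \left(- \frac{5}{4}\right) \left(-13\right) = \frac{215}{2} \left(-13\right) = - \frac{2795}{2}$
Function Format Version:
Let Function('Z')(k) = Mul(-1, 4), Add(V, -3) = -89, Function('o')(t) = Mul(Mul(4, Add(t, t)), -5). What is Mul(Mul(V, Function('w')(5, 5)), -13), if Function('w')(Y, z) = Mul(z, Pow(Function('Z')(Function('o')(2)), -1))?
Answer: Rational(-2795, 2) ≈ -1397.5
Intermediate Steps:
Function('o')(t) = Mul(-40, t) (Function('o')(t) = Mul(Mul(4, Mul(2, t)), -5) = Mul(Mul(8, t), -5) = Mul(-40, t))
V = -86 (V = Add(3, -89) = -86)
Function('Z')(k) = -4
Function('w')(Y, z) = Mul(Rational(-1, 4), z) (Function('w')(Y, z) = Mul(z, Pow(-4, -1)) = Mul(z, Rational(-1, 4)) = Mul(Rational(-1, 4), z))
Mul(Mul(V, Function('w')(5, 5)), -13) = Mul(Mul(-86, Mul(Rational(-1, 4), 5)), -13) = Mul(Mul(-86, Rational(-5, 4)), -13) = Mul(Rational(215, 2), -13) = Rational(-2795, 2)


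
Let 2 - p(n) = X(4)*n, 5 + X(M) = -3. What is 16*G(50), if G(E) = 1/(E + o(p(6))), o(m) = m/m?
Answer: 16/51 ≈ 0.31373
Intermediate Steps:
X(M) = -8 (X(M) = -5 - 3 = -8)
p(n) = 2 + 8*n (p(n) = 2 - (-8)*n = 2 + 8*n)
o(m) = 1
G(E) = 1/(1 + E) (G(E) = 1/(E + 1) = 1/(1 + E))
16*G(50) = 16/(1 + 50) = 16/51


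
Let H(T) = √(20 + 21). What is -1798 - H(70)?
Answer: -1798 - √41 ≈ -1804.4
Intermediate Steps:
H(T) = √41
-1798 - H(70) = -1798 - √41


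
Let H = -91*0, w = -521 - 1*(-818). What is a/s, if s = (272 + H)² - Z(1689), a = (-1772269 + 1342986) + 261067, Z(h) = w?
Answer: -168216/73687 ≈ -2.2828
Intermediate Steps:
w = 297 (w = -521 + 818 = 297)
Z(h) = 297
H = 0
a = -168216 (a = -429283 + 261067 = -168216)
s = 73687 (s = (272 + 0)² - 1*297 = 272² - 297 = 73984 - 297 = 73687)
a/s = -168216/73687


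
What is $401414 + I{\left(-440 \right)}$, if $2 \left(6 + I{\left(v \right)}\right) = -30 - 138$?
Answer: $401324$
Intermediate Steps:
$I{\left(v \right)} = -90$ ($I{\left(v \right)} = -6 + \frac{-30 - 138}{2} = -6 + \frac{1}{2} \left(-168\right) = -6 - 84 = -90$)
$401414 + I{\left(-440 \right)} = 401414 - 90 = 401324$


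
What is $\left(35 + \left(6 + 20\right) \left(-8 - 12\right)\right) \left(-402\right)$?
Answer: $194970$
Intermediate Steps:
$\left(35 + \left(6 + 20\right) \left(-8 - 12\right)\right) \left(-402\right) = \left(35 + 26 \left(-20\right)\right) \left(-402\right) = \left(35 - 520\right) \left(-402\right) = \left(-485\right) \left(-402\right) = 194970$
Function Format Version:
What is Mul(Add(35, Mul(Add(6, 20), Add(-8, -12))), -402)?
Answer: 194970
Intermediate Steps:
Mul(Add(35, Mul(Add(6, 20), Add(-8, -12))), -402) = Mul(Add(35, Mul(26, -20)), -402) = Mul(Add(35, -520), -402) = Mul(-485, -402) = 194970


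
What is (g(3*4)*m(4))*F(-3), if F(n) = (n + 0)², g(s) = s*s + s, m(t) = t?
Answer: 5616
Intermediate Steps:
g(s) = s + s² (g(s) = s² + s = s + s²)
F(n) = n²
(g(3*4)*m(4))*F(-3) = (((3*4)*(1 + 3*4))*4)*(-3)² = ((12*(1 + 12))*4)*9 = ((12*13)*4)*9 = (156*4)*9 = 624*9 = 5616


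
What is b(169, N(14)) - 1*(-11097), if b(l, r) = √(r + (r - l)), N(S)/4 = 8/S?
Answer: 11097 + I*√8057/7 ≈ 11097.0 + 12.823*I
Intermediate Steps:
N(S) = 32/S (N(S) = 4*(8/S) = 32/S)
b(l, r) = √(-l + 2*r)
b(169, N(14)) - 1*(-11097) = √(-1*169 + 2*(32/14)) - 1*(-11097) = √(-169 + 2*(32*(1/14))) + 11097 = √(-169 + 2*(16/7)) + 11097 = √(-169 + 32/7) + 11097 = √(-1151/7) + 11097 = I*√8057/7 + 11097 = 11097 + I*√8057/7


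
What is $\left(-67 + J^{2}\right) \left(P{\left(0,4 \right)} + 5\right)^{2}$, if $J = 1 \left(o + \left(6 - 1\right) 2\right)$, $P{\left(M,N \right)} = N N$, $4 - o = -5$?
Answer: $129654$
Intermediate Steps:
$o = 9$ ($o = 4 - -5 = 4 + 5 = 9$)
$P{\left(M,N \right)} = N^{2}$
$J = 19$ ($J = 1 \left(9 + \left(6 - 1\right) 2\right) = 1 \left(9 + 5 \cdot 2\right) = 1 \left(9 + 10\right) = 1 \cdot 19 = 19$)
$\left(-67 + J^{2}\right) \left(P{\left(0,4 \right)} + 5\right)^{2} = \left(-67 + 19^{2}\right) \left(4^{2} + 5\right)^{2} = \left(-67 + 361\right) \left(16 + 5\right)^{2} = 294 \cdot 21^{2} = 294 \cdot 441 = 129654$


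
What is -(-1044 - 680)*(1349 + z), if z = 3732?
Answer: 8759644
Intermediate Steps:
-(-1044 - 680)*(1349 + z) = -(-1044 - 680)*(1349 + 3732) = -(-1724)*5081 = -1*(-8759644) = 8759644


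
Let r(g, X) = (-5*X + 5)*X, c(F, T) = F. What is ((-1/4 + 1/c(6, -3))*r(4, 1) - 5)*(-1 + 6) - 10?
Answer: -35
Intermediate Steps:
r(g, X) = X*(5 - 5*X) (r(g, X) = (5 - 5*X)*X = X*(5 - 5*X))
((-1/4 + 1/c(6, -3))*r(4, 1) - 5)*(-1 + 6) - 10 = ((-1/4 + 1/6)*(5*1*(1 - 1*1)) - 5)*(-1 + 6) - 10 = ((-1*¼ + 1*(⅙))*(5*1*(1 - 1)) - 5)*5 - 10 = ((-¼ + ⅙)*(5*1*0) - 5)*5 - 10 = (-1/12*0 - 5)*5 - 10 = (0 - 5)*5 - 10 = -5*5 - 10 = -25 - 10 = -35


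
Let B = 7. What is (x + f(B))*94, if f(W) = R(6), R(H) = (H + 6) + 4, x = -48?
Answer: -3008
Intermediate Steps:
R(H) = 10 + H (R(H) = (6 + H) + 4 = 10 + H)
f(W) = 16 (f(W) = 10 + 6 = 16)
(x + f(B))*94 = (-48 + 16)*94 = -32*94 = -3008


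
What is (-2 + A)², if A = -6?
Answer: 64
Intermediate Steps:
(-2 + A)² = (-2 - 6)² = (-8)² = 64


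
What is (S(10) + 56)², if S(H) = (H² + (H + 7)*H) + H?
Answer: 112896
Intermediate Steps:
S(H) = H + H² + H*(7 + H) (S(H) = (H² + (7 + H)*H) + H = (H² + H*(7 + H)) + H = H + H² + H*(7 + H))
(S(10) + 56)² = (2*10*(4 + 10) + 56)² = (2*10*14 + 56)² = (280 + 56)² = 336² = 112896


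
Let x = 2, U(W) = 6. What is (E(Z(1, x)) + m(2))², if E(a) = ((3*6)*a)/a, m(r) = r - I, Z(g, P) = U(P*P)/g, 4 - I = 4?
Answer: 400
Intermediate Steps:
I = 0 (I = 4 - 1*4 = 4 - 4 = 0)
Z(g, P) = 6/g
m(r) = r (m(r) = r - 1*0 = r + 0 = r)
E(a) = 18 (E(a) = (18*a)/a = 18)
(E(Z(1, x)) + m(2))² = (18 + 2)² = 20² = 400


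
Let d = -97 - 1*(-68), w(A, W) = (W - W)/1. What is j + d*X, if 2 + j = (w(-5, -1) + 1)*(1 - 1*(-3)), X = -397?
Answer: 11515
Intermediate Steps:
w(A, W) = 0 (w(A, W) = 0*1 = 0)
d = -29 (d = -97 + 68 = -29)
j = 2 (j = -2 + (0 + 1)*(1 - 1*(-3)) = -2 + 1*(1 + 3) = -2 + 1*4 = -2 + 4 = 2)
j + d*X = 2 - 29*(-397) = 2 + 11513 = 11515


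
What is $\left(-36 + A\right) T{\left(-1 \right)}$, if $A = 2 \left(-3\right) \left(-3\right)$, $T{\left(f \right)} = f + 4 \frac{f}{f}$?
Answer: $-54$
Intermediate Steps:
$T{\left(f \right)} = 4 + f$ ($T{\left(f \right)} = f + 4 \cdot 1 = f + 4 = 4 + f$)
$A = 18$ ($A = \left(-6\right) \left(-3\right) = 18$)
$\left(-36 + A\right) T{\left(-1 \right)} = \left(-36 + 18\right) \left(4 - 1\right) = \left(-18\right) 3 = -54$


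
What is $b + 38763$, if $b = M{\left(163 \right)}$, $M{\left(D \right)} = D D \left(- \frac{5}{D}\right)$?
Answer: $37948$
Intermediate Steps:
$M{\left(D \right)} = - 5 D$ ($M{\left(D \right)} = D^{2} \left(- \frac{5}{D}\right) = - 5 D$)
$b = -815$ ($b = \left(-5\right) 163 = -815$)
$b + 38763 = -815 + 38763 = 37948$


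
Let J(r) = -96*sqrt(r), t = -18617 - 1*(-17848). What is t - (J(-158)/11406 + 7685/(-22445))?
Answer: -3450504/4489 + 16*I*sqrt(158)/1901 ≈ -768.66 + 0.1058*I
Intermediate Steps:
t = -769 (t = -18617 + 17848 = -769)
t - (J(-158)/11406 + 7685/(-22445)) = -769 - (-96*I*sqrt(158)/11406 + 7685/(-22445)) = -769 - (-96*I*sqrt(158)*(1/11406) + 7685*(-1/22445)) = -769 - (-96*I*sqrt(158)*(1/11406) - 1537/4489) = -769 - (-16*I*sqrt(158)/1901 - 1537/4489) = -769 - (-1537/4489 - 16*I*sqrt(158)/1901) = -769 + (1537/4489 + 16*I*sqrt(158)/1901) = -3450504/4489 + 16*I*sqrt(158)/1901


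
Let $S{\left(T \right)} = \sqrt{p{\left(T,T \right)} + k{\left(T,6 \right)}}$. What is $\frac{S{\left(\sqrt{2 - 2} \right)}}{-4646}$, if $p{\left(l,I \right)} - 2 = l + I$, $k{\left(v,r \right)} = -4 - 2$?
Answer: $- \frac{i}{2323} \approx - 0.00043048 i$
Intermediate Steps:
$k{\left(v,r \right)} = -6$ ($k{\left(v,r \right)} = -4 - 2 = -6$)
$p{\left(l,I \right)} = 2 + I + l$ ($p{\left(l,I \right)} = 2 + \left(l + I\right) = 2 + \left(I + l\right) = 2 + I + l$)
$S{\left(T \right)} = \sqrt{-4 + 2 T}$ ($S{\left(T \right)} = \sqrt{\left(2 + T + T\right) - 6} = \sqrt{\left(2 + 2 T\right) - 6} = \sqrt{-4 + 2 T}$)
$\frac{S{\left(\sqrt{2 - 2} \right)}}{-4646} = \frac{\sqrt{-4 + 2 \sqrt{2 - 2}}}{-4646} = \sqrt{-4 + 2 \sqrt{0}} \left(- \frac{1}{4646}\right) = \sqrt{-4 + 2 \cdot 0} \left(- \frac{1}{4646}\right) = \sqrt{-4 + 0} \left(- \frac{1}{4646}\right) = \sqrt{-4} \left(- \frac{1}{4646}\right) = 2 i \left(- \frac{1}{4646}\right) = - \frac{i}{2323}$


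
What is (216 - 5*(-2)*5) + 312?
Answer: 578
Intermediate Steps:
(216 - 5*(-2)*5) + 312 = (216 + 10*5) + 312 = (216 + 50) + 312 = 266 + 312 = 578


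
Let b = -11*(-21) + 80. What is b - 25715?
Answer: -25404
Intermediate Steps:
b = 311 (b = 231 + 80 = 311)
b - 25715 = 311 - 25715 = -25404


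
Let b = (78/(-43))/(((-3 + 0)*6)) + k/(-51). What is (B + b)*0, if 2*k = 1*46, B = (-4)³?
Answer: 0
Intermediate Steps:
B = -64
k = 23 (k = (1*46)/2 = (½)*46 = 23)
b = -256/731 (b = (78/(-43))/(((-3 + 0)*6)) + 23/(-51) = (78*(-1/43))/((-3*6)) + 23*(-1/51) = -78/43/(-18) - 23/51 = -78/43*(-1/18) - 23/51 = 13/129 - 23/51 = -256/731 ≈ -0.35021)
(B + b)*0 = (-64 - 256/731)*0 = -47040/731*0 = 0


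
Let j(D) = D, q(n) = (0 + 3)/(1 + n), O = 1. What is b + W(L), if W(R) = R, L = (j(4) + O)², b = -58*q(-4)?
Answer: 83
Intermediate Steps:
q(n) = 3/(1 + n)
b = 58 (b = -174/(1 - 4) = -174/(-3) = -174*(-1)/3 = -58*(-1) = 58)
L = 25 (L = (4 + 1)² = 5² = 25)
b + W(L) = 58 + 25 = 83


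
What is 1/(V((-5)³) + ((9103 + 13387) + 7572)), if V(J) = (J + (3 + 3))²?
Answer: 1/44223 ≈ 2.2613e-5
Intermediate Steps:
V(J) = (6 + J)² (V(J) = (J + 6)² = (6 + J)²)
1/(V((-5)³) + ((9103 + 13387) + 7572)) = 1/((6 + (-5)³)² + ((9103 + 13387) + 7572)) = 1/((6 - 125)² + (22490 + 7572)) = 1/((-119)² + 30062) = 1/(14161 + 30062) = 1/44223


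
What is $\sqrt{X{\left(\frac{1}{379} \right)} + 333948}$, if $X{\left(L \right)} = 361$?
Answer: $\sqrt{334309} \approx 578.19$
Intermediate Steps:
$\sqrt{X{\left(\frac{1}{379} \right)} + 333948} = \sqrt{361 + 333948} = \sqrt{334309}$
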